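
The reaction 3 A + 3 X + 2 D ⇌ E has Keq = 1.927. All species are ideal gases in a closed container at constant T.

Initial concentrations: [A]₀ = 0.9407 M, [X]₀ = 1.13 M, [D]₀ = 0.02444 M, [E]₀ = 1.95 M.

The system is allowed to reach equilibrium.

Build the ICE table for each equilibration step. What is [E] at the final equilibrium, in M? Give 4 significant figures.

Q₀ = 2718 vs Keq = 1.927 ⇒ Q>K, reverse
Step 1:
                    A           X           D           E
  Initial      0.9407        1.13     0.02444        1.95
  Change       0.4289      0.4289      0.2859      -0.143
  Equil          1.37       1.559      0.3104       1.807
  solve Keq expr → x = -0.143; check Q = 1.927

[E]_eq = 1.807 M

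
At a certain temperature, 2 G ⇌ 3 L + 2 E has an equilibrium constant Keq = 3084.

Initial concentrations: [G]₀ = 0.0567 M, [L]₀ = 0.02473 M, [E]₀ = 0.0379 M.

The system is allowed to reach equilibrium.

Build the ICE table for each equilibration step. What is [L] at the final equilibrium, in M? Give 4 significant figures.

[L]_eq = 0.1097 M

Q₀ = 6.7575e-06 vs Keq = 3084 ⇒ Q<K, forward
Step 1:
                    G           L           E
  init         0.0567     0.02473      0.0379
  Δ          -0.05664     0.08496     0.05664
  eq       6.1842e-05      0.1097     0.09454
  solve Keq expr → x = 0.02832; check Q = 3084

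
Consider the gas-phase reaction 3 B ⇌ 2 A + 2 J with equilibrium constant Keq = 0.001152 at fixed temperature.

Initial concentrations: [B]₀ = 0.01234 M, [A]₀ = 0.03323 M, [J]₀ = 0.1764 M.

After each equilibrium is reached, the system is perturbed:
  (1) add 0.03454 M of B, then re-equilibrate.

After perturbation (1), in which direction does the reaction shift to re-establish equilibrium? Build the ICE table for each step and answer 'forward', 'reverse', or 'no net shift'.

Q₀ = 18.29 vs Keq = 0.001152 ⇒ Q>K, reverse
Step 1:
                    B           A           J
  Initial     0.01234     0.03323      0.1764
  Change      0.04506    -0.03004    -0.03004
  Equil        0.0574    0.003189      0.1464
  solve Keq expr → x = -0.01502; check Q = 0.001152
Then add 0.03454 M of B.
Step 2:
                    B           A           J
  Initial     0.09194    0.003189      0.1464
  Change    -0.004105    0.002737    0.002737
  Equil       0.08784    0.005926      0.1491
  solve Keq expr → x = 0.001368; check Q = 0.001152

Direction: forward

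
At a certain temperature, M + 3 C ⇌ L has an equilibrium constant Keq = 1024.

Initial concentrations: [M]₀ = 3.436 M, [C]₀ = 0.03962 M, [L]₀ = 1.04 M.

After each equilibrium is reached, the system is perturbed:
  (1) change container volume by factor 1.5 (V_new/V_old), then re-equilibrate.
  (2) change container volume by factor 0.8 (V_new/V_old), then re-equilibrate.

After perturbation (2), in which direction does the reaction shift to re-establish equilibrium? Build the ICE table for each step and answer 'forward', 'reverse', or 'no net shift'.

Direction: forward

Q₀ = 4867 vs Keq = 1024 ⇒ Q>K, reverse
Step 1:
                  M         C         L
  init        3.436   0.03962      1.04
  Δ        0.008915   0.02674 -0.008915
  eq          3.445   0.06636     1.031
  solve Keq expr → x = -0.008915; check Q = 1024
Then change container volume by factor 1.5 (V_new/V_old).
Step 2:
                  M         C         L
  init        2.297   0.04424    0.6874
  Δ        0.007272   0.02182 -0.007272
  eq          2.304   0.06606    0.6801
  solve Keq expr → x = -0.007272; check Q = 1024
Then change container volume by factor 0.8 (V_new/V_old).
Step 3:
                  M         C         L
  init         2.88   0.08258    0.8501
  Δ       -0.005444  -0.01633  0.005444
  eq          2.874   0.06624    0.8556
  solve Keq expr → x = 0.005444; check Q = 1024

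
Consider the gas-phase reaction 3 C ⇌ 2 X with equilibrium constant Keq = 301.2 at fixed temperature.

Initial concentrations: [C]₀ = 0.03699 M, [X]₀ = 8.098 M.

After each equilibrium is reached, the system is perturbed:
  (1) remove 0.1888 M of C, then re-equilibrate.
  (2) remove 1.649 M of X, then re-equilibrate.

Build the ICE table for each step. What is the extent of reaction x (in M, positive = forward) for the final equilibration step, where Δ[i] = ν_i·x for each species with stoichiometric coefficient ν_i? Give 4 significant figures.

x = 0.02789 M

Q₀ = 1.2957e+06 vs Keq = 301.2 ⇒ Q>K, reverse
Step 1:
                   C          X
  Initial    0.03699      8.098
  Change      0.5464    -0.3643
  Equil       0.5834      7.734
  solve Keq expr → x = -0.1821; check Q = 301.2
Then remove 0.1888 M of C.
Step 2:
                   C          X
  Initial     0.3946      7.734
  Change      0.1827    -0.1218
  Equil       0.5773      7.612
  solve Keq expr → x = -0.06089; check Q = 301.2
Then remove 1.649 M of X.
Step 3:
                   C          X
  Initial     0.5773      5.963
  Change    -0.08366    0.05577
  Equil       0.4936      6.019
  solve Keq expr → x = 0.02789; check Q = 301.2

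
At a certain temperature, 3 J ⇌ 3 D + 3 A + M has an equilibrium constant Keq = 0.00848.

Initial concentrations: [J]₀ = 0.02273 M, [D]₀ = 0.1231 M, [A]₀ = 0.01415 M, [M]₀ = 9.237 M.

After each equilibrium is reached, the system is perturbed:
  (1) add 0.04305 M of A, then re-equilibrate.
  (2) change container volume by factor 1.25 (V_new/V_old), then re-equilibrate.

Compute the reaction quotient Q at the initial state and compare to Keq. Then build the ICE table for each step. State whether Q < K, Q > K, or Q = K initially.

Q₀ = 0.004157; Q < K (proceeds forward)

Q₀ = 0.004157 vs Keq = 0.00848 ⇒ Q<K, forward
Step 1:
                    J           D           A           M
  Initial     0.02273      0.1231     0.01415       9.237
  Change    -0.001976    0.001976    0.001976  6.5875e-04
  Equil       0.02075      0.1251     0.01613       9.238
  solve Keq expr → x = 6.5875e-04; check Q = 0.00848
Then add 0.04305 M of A.
Step 2:
                    J           D           A           M
  Initial     0.02075      0.1251     0.05918       9.238
  Change      0.02064    -0.02064    -0.02064   -0.006881
  Equil        0.0414      0.1044     0.03853       9.231
  solve Keq expr → x = -0.006881; check Q = 0.00848
Then change container volume by factor 1.25 (V_new/V_old).
Step 3:
                    J           D           A           M
  Initial     0.03312     0.08355     0.03083       7.385
  Change       -0.004       0.004       0.004    0.001333
  Equil       0.02912     0.08755     0.03483       7.386
  solve Keq expr → x = 0.001333; check Q = 0.00848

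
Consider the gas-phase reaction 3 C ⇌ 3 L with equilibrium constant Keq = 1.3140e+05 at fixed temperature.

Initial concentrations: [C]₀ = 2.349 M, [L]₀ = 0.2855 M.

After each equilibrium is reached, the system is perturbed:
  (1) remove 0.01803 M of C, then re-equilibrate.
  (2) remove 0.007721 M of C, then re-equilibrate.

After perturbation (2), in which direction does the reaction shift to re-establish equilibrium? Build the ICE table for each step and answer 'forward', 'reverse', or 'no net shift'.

Q₀ = 0.001795 vs Keq = 1.3140e+05 ⇒ Q<K, forward
Step 1:
                    C           L
  I             2.349      0.2855
  C            -2.298       2.298
  E           0.05082       2.584
  solve Keq expr → x = 0.7661; check Q = 1.3140e+05
Then remove 0.01803 M of C.
Step 2:
                    C           L
  I           0.03279       2.584
  C           0.01768    -0.01768
  E           0.05047       2.566
  solve Keq expr → x = -0.005894; check Q = 1.3140e+05
Then remove 0.007721 M of C.
Step 3:
                    C           L
  I           0.04275       2.566
  C          0.007572   -0.007572
  E           0.05032       2.558
  solve Keq expr → x = -0.002524; check Q = 1.3140e+05

Direction: reverse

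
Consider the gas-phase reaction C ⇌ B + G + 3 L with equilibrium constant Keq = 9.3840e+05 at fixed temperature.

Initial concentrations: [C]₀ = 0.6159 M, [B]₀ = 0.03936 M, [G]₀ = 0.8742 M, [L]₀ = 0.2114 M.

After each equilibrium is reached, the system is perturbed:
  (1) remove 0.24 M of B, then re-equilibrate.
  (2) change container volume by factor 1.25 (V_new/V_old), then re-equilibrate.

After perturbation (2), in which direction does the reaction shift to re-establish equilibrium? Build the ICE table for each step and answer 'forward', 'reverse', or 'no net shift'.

Direction: forward

Q₀ = 5.2780e-04 vs Keq = 9.3840e+05 ⇒ Q<K, forward
Step 1:
                    C           B           G           L
  I            0.6159     0.03936      0.8742      0.2114
  C           -0.6159      0.6159      0.6159       1.848
  E        9.0834e-06      0.6553        1.49       2.059
  solve Keq expr → x = 0.6159; check Q = 9.3840e+05
Then remove 0.24 M of B.
Step 2:
                    C           B           G           L
  I        9.0834e-06      0.4153        1.49       2.059
  C       -3.3268e-06  3.3268e-06  3.3268e-06  9.9805e-06
  E        5.7565e-06      0.4153        1.49       2.059
  solve Keq expr → x = 3.3268e-06; check Q = 9.3840e+05
Then change container volume by factor 1.25 (V_new/V_old).
Step 3:
                    C           B           G           L
  I        4.6052e-06      0.3322       1.192       1.647
  C       -2.7189e-06  2.7189e-06  2.7189e-06  8.1566e-06
  E        1.8863e-06      0.3322       1.192       1.647
  solve Keq expr → x = 2.7189e-06; check Q = 9.3840e+05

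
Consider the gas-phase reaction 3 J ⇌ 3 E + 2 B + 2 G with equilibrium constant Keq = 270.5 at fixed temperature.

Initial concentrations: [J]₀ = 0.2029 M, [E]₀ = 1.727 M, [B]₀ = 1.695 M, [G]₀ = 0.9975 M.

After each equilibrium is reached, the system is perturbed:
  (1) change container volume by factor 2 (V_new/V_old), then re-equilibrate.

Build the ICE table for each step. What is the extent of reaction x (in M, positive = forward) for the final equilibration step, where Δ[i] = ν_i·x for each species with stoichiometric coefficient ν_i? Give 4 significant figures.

x = 0.02732 M

Q₀ = 1763 vs Keq = 270.5 ⇒ Q>K, reverse
Step 1:
                    J           E           B           G
  init         0.2029       1.727       1.695      0.9975
  Δ              0.12       -0.12    -0.08003    -0.08003
  eq           0.3229       1.607       1.615      0.9175
  solve Keq expr → x = -0.04001; check Q = 270.5
Then change container volume by factor 2 (V_new/V_old).
Step 2:
                    J           E           B           G
  init         0.1615      0.8035      0.8075      0.4587
  Δ          -0.08196     0.08196     0.05464     0.05464
  eq          0.07951      0.8854      0.8621      0.5134
  solve Keq expr → x = 0.02732; check Q = 270.5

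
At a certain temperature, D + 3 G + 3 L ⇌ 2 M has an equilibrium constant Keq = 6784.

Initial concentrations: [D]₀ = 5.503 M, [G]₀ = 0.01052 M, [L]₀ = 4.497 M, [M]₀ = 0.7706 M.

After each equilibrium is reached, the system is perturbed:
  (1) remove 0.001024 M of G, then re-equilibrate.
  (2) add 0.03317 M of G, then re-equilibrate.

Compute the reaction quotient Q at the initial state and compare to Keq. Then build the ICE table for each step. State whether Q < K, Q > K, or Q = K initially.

Q₀ = 1019; Q < K (proceeds forward)

Q₀ = 1019 vs Keq = 6784 ⇒ Q<K, forward
Step 1:
                   D          G          L          M
  init         5.503    0.01052      4.497     0.7706
  Δ        -0.001635  -0.004905  -0.004905    0.00327
  eq           5.501   0.005615      4.492     0.7739
  solve Keq expr → x = 0.001635; check Q = 6784
Then remove 0.001024 M of G.
Step 2:
                   D          G          L          M
  init         5.501   0.004591      4.492     0.7739
  Δ       3.3977e-04   0.001019   0.001019 -6.7955e-04
  eq           5.502    0.00561      4.493     0.7732
  solve Keq expr → x = -3.3977e-04; check Q = 6784
Then add 0.03317 M of G.
Step 3:
                   D          G          L          M
  init         5.502    0.03878      4.493     0.7732
  Δ         -0.01101   -0.03302   -0.03302    0.02201
  eq           5.491   0.005762       4.46     0.7952
  solve Keq expr → x = 0.01101; check Q = 6784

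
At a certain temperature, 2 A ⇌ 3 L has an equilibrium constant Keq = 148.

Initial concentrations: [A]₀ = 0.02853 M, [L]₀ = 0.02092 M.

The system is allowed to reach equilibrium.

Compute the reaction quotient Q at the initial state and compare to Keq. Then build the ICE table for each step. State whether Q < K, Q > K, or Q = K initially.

Q₀ = 0.01125; Q < K (proceeds forward)

Q₀ = 0.01125 vs Keq = 148 ⇒ Q<K, forward
Step 1:
                   A          L
  I          0.02853    0.02092
  C         -0.02727     0.0409
  E         0.001263    0.06182
  solve Keq expr → x = 0.01363; check Q = 148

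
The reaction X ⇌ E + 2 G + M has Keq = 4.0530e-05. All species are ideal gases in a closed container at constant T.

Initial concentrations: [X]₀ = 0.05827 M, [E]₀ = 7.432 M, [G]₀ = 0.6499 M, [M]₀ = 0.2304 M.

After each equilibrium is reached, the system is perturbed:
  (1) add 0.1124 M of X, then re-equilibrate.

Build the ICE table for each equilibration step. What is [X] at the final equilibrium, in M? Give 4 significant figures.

[X]_eq = 0.401 M

Q₀ = 12.41 vs Keq = 4.0530e-05 ⇒ Q>K, reverse
Step 1:
                   X          E          G          M
  init       0.05827      7.432     0.6499     0.2304
  Δ           0.2304    -0.2304    -0.4607    -0.2304
  eq          0.2886      7.202     0.1892 4.5381e-05
  solve Keq expr → x = -0.2304; check Q = 4.0530e-05
Then add 0.1124 M of X.
Step 2:
                   X          E          G          M
  init         0.401      7.202     0.1892 4.5381e-05
  Δ       -1.7647e-05 1.7647e-05 3.5293e-05 1.7647e-05
  eq           0.401      7.202     0.1892 6.3028e-05
  solve Keq expr → x = 1.7647e-05; check Q = 4.0530e-05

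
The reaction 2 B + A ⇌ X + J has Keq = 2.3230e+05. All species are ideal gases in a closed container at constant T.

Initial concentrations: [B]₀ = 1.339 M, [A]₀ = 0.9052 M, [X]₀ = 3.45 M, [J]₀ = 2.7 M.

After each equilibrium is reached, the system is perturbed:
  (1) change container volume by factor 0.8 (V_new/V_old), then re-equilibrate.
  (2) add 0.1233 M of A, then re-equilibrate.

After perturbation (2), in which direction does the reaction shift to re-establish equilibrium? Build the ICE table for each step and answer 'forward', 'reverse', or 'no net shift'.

Direction: forward

Q₀ = 5.74 vs Keq = 2.3230e+05 ⇒ Q<K, forward
Step 1:
                  B         A         X         J
  Initial     1.339    0.9052      3.45       2.7
  Change     -1.323   -0.6617    0.6617    0.6617
  Equil     0.01563    0.2435     4.112     3.362
  solve Keq expr → x = 0.6617; check Q = 2.3230e+05
Then change container volume by factor 0.8 (V_new/V_old).
Step 2:
                  B         A         X         J
  Initial   0.01954    0.3044      5.14     4.202
  Change   -0.00203 -0.001015  0.001015  0.001015
  Equil     0.01751    0.3034     5.141     4.203
  solve Keq expr → x = 0.001015; check Q = 2.3230e+05
Then add 0.1233 M of A.
Step 3:
                  B         A         X         J
  Initial   0.01751    0.4267     5.141     4.203
  Change  -0.002717 -0.001359  0.001359  0.001359
  Equil     0.01479    0.4253     5.142     4.204
  solve Keq expr → x = 0.001359; check Q = 2.3230e+05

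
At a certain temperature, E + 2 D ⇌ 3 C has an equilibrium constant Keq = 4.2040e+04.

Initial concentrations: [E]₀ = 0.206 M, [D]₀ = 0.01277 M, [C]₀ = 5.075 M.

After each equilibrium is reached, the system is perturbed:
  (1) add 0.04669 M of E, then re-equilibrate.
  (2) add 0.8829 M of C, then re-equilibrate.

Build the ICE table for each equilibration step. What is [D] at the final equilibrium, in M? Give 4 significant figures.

[D]_eq = 0.1226 M

Q₀ = 3.8910e+06 vs Keq = 4.2040e+04 ⇒ Q>K, reverse
Step 1:
                  E         D         C
  Initial     0.206   0.01277     5.075
  Change    0.04678   0.09357   -0.1403
  Equil      0.2528    0.1063     4.935
  solve Keq expr → x = -0.04678; check Q = 4.2040e+04
Then add 0.04669 M of E.
Step 2:
                  E         D         C
  Initial    0.2995    0.1063     4.935
  Change  -0.003833 -0.007665    0.0115
  Equil      0.2956   0.09867     4.946
  solve Keq expr → x = 0.003833; check Q = 4.2040e+04
Then add 0.8829 M of C.
Step 3:
                  E         D         C
  Initial    0.2956   0.09867     5.829
  Change    0.01197   0.02394  -0.03591
  Equil      0.3076    0.1226     5.793
  solve Keq expr → x = -0.01197; check Q = 4.2040e+04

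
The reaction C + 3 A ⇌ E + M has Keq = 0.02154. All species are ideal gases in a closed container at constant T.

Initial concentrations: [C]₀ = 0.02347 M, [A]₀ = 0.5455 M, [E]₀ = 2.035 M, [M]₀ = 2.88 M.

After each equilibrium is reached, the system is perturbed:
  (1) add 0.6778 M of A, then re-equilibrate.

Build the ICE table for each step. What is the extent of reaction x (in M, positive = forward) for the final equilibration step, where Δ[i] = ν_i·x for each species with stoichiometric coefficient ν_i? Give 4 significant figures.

x = 0.1047 M

Q₀ = 1538 vs Keq = 0.02154 ⇒ Q>K, reverse
Step 1:
                    C           A           E           M
  init        0.02347      0.5455       2.035        2.88
  Δ             1.139       3.418      -1.139      -1.139
  eq            1.163       3.963      0.8957       1.741
  solve Keq expr → x = -1.139; check Q = 0.02154
Then add 0.6778 M of A.
Step 2:
                    C           A           E           M
  init          1.163       4.641      0.8957       1.741
  Δ           -0.1047     -0.3141      0.1047      0.1047
  eq            1.058       4.327           1       1.845
  solve Keq expr → x = 0.1047; check Q = 0.02154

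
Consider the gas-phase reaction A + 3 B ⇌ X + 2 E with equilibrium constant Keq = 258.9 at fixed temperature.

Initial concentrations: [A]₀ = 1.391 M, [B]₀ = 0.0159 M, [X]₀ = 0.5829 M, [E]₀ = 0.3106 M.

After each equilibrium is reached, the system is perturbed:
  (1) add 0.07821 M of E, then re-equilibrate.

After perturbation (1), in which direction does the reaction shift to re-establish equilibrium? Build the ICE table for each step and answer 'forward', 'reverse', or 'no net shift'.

Q₀ = 1.0057e+04 vs Keq = 258.9 ⇒ Q>K, reverse
Step 1:
                  A         B         X         E
  I           1.391    0.0159    0.5829    0.3106
  C         0.01159   0.03476  -0.01159  -0.02317
  E           1.403   0.05066    0.5713    0.2874
  solve Keq expr → x = -0.01159; check Q = 258.9
Then add 0.07821 M of E.
Step 2:
                  A         B         X         E
  I           1.403   0.05066    0.5713    0.3656
  C        0.002699  0.008098 -0.002699 -0.005399
  E           1.405   0.05875    0.5686    0.3602
  solve Keq expr → x = -0.002699; check Q = 258.9

Direction: reverse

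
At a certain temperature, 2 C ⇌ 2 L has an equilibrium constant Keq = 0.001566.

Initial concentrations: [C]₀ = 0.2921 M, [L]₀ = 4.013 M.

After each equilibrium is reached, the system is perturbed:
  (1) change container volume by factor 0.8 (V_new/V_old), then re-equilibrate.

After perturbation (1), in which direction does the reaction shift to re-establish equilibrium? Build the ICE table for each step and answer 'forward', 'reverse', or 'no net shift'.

Direction: no net shift

Q₀ = 188.7 vs Keq = 0.001566 ⇒ Q>K, reverse
Step 1:
                    C           L
  Initial      0.2921       4.013
  Change        3.849      -3.849
  Equil         4.141      0.1639
  solve Keq expr → x = -1.925; check Q = 0.001566
Then change container volume by factor 0.8 (V_new/V_old).
Step 2:
                    C           L
  Initial       5.177      0.2048
  Change            0           0
  Equil         5.177      0.2048
  solve Keq expr → x = 0; check Q = 0.001566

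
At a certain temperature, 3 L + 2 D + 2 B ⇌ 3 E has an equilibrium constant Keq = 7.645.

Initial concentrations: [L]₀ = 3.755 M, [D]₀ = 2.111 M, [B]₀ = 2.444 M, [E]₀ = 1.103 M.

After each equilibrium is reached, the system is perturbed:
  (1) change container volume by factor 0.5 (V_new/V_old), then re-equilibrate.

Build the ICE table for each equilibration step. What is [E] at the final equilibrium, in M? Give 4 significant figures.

[E]_eq = 7.081 M

Q₀ = 9.5218e-04 vs Keq = 7.645 ⇒ Q<K, forward
Step 1:
                  L         D         B         E
  init        3.755     2.111     2.444     1.103
  Δ          -2.006    -1.337    -1.337     2.006
  eq          1.749    0.7739     1.107     3.109
  solve Keq expr → x = 0.6685; check Q = 7.645
Then change container volume by factor 0.5 (V_new/V_old).
Step 2:
                  L         D         B         E
  init        3.499     1.548     2.214     6.217
  Δ         -0.8634   -0.5756   -0.5756    0.8634
  eq          2.635    0.9722     1.638     7.081
  solve Keq expr → x = 0.2878; check Q = 7.645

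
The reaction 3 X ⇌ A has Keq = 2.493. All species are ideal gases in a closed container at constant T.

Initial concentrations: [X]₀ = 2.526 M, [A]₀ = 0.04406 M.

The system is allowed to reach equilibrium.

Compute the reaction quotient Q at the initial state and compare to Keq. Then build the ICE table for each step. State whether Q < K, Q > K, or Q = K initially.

Q₀ = 0.002734; Q < K (proceeds forward)

Q₀ = 0.002734 vs Keq = 2.493 ⇒ Q<K, forward
Step 1:
                    X           A
  Initial       2.526     0.04406
  Change        -1.88      0.6268
  Equil        0.6456      0.6709
  solve Keq expr → x = 0.6268; check Q = 2.493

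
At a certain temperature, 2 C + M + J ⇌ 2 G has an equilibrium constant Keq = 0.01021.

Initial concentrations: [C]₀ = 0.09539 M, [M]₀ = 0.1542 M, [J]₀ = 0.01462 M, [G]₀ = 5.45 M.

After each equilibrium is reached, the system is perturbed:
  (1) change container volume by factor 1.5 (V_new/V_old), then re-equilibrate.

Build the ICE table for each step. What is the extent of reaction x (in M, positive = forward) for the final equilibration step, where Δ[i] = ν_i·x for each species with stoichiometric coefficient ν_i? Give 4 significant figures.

Q₀ = 1.4480e+06 vs Keq = 0.01021 ⇒ Q>K, reverse
Step 1:
                   C          M          J          G
  Initial    0.09539     0.1542    0.01462       5.45
  Change       4.409      2.204      2.204     -4.409
  Equil        4.504      2.359      2.219      1.041
  solve Keq expr → x = -2.204; check Q = 0.01021
Then change container volume by factor 1.5 (V_new/V_old).
Step 2:
                   C          M          J          G
  Initial      3.003      1.572      1.479     0.6941
  Change       0.176    0.08799    0.08799     -0.176
  Equil        3.179       1.66      1.567     0.5182
  solve Keq expr → x = -0.08799; check Q = 0.01021

x = -0.08799 M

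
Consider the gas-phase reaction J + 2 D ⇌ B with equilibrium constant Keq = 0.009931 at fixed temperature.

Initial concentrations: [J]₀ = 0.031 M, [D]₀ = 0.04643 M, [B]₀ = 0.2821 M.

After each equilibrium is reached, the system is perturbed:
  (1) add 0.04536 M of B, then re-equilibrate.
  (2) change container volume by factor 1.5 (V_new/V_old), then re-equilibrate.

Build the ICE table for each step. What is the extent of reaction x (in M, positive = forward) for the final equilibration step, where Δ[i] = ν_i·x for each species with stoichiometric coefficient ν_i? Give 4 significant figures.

x = -6.3492e-04 M

Q₀ = 4221 vs Keq = 0.009931 ⇒ Q>K, reverse
Step 1:
                  J         D         B
  I           0.031   0.04643    0.2821
  C           0.281    0.5619    -0.281
  E           0.312    0.6083  0.001146
  solve Keq expr → x = -0.281; check Q = 0.009931
Then add 0.04536 M of B.
Step 2:
                  J         D         B
  I           0.312    0.6083   0.04651
  C         0.04478   0.08956  -0.04478
  E          0.3567    0.6979  0.001726
  solve Keq expr → x = -0.04478; check Q = 0.009931
Then change container volume by factor 1.5 (V_new/V_old).
Step 3:
                  J         D         B
  I          0.2378    0.4653   0.00115
  C       6.3492e-04   0.00127 -6.3492e-04
  E          0.2385    0.4665 5.1544e-04
  solve Keq expr → x = -6.3492e-04; check Q = 0.009931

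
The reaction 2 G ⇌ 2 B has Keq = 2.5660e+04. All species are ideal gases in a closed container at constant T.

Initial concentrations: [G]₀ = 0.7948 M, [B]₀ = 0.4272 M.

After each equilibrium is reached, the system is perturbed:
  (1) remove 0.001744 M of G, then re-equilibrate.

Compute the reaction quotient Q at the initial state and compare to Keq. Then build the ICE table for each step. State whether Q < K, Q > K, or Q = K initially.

Q₀ = 0.2889 vs Keq = 2.5660e+04 ⇒ Q<K, forward
Step 1:
                  G         B
  init       0.7948    0.4272
  Δ         -0.7872    0.7872
  eq       0.007581     1.214
  solve Keq expr → x = 0.3936; check Q = 2.5660e+04
Then remove 0.001744 M of G.
Step 2:
                  G         B
  init     0.005837     1.214
  Δ        0.001733 -0.001733
  eq        0.00757     1.213
  solve Keq expr → x = -8.6659e-04; check Q = 2.5660e+04

Q₀ = 0.2889; Q < K (proceeds forward)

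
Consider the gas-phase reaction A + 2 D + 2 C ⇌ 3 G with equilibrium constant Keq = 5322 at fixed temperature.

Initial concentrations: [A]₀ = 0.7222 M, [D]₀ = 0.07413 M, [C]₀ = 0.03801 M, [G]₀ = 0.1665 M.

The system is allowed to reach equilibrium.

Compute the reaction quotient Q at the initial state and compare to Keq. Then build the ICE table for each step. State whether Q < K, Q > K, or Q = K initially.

Q₀ = 805; Q < K (proceeds forward)

Q₀ = 805 vs Keq = 5322 ⇒ Q<K, forward
Step 1:
                    A           D           C           G
  Initial      0.7222     0.07413     0.03801      0.1665
  Change    -0.007644    -0.01529    -0.01529     0.02293
  Equil        0.7146     0.05884     0.02272      0.1894
  solve Keq expr → x = 0.007644; check Q = 5322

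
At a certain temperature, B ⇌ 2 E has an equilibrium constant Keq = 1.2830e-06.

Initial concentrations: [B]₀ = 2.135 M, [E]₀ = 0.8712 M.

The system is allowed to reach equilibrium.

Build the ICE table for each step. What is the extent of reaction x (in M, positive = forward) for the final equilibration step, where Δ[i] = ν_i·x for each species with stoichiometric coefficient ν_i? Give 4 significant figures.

Q₀ = 0.3555 vs Keq = 1.2830e-06 ⇒ Q>K, reverse
Step 1:
                   B          E
  init         2.135     0.8712
  Δ           0.4347    -0.8694
  eq            2.57   0.001816
  solve Keq expr → x = -0.4347; check Q = 1.2830e-06

x = -0.4347 M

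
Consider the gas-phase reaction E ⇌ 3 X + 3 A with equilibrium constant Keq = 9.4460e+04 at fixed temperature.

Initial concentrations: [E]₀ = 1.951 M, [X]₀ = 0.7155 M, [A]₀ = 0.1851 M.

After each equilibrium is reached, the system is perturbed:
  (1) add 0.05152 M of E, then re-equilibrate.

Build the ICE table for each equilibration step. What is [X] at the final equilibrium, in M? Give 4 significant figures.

[X]_eq = 5.808 M

Q₀ = 0.001191 vs Keq = 9.4460e+04 ⇒ Q<K, forward
Step 1:
                    E           X           A
  Initial       1.951      0.7155      0.1851
  Change       -1.671       5.014       5.014
  Equil        0.2797       5.729       5.199
  solve Keq expr → x = 1.671; check Q = 9.4460e+04
Then add 0.05152 M of E.
Step 2:
                    E           X           A
  Initial      0.3313       5.729       5.199
  Change     -0.02631     0.07894     0.07894
  Equil         0.305       5.808       5.278
  solve Keq expr → x = 0.02631; check Q = 9.4460e+04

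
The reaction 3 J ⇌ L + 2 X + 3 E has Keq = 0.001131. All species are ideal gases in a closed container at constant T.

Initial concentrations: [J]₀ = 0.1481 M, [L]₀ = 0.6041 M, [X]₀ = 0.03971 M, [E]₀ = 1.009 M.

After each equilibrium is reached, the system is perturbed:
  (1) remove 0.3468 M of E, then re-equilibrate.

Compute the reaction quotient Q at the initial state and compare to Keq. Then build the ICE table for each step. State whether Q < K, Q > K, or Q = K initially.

Q₀ = 0.3012 vs Keq = 0.001131 ⇒ Q>K, reverse
Step 1:
                  J         L         X         E
  Initial    0.1481    0.6041   0.03971     1.009
  Change     0.0532  -0.01773  -0.03547   -0.0532
  Equil      0.2013    0.5864  0.004245    0.9558
  solve Keq expr → x = -0.01773; check Q = 0.001131
Then remove 0.3468 M of E.
Step 2:
                  J         L         X         E
  Initial    0.2013    0.5864  0.004245     0.609
  Change  -0.005467  0.001822  0.003645  0.005467
  Equil      0.1958    0.5882  0.007889    0.6145
  solve Keq expr → x = 0.001822; check Q = 0.001131

Q₀ = 0.3012; Q > K (proceeds reverse)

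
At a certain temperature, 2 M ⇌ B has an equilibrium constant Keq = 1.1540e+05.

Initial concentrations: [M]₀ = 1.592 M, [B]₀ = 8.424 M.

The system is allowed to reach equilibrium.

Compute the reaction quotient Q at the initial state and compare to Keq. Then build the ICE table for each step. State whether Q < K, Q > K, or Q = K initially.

Q₀ = 3.324; Q < K (proceeds forward)

Q₀ = 3.324 vs Keq = 1.1540e+05 ⇒ Q<K, forward
Step 1:
                  M         B
  I           1.592     8.424
  C          -1.583    0.7915
  E        0.008936     9.216
  solve Keq expr → x = 0.7915; check Q = 1.1540e+05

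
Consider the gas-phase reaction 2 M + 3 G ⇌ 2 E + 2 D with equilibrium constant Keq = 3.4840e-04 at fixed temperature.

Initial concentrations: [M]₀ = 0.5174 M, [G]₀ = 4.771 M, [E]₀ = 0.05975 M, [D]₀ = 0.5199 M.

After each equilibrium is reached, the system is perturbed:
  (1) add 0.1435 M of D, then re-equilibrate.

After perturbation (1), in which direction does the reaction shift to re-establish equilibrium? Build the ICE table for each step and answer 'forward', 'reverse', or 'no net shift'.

Direction: reverse

Q₀ = 3.3192e-05 vs Keq = 3.4840e-04 ⇒ Q<K, forward
Step 1:
                    M           G           E           D
  Initial      0.5174       4.771     0.05975      0.5199
  Change     -0.07798      -0.117     0.07798     0.07798
  Equil        0.4394       4.654      0.1377      0.5979
  solve Keq expr → x = 0.03899; check Q = 3.4840e-04
Then add 0.1435 M of D.
Step 2:
                    M           G           E           D
  Initial      0.4394       4.654      0.1377      0.7414
  Change      0.01813      0.0272    -0.01813    -0.01813
  Equil        0.4576       4.681      0.1196      0.7232
  solve Keq expr → x = -0.009067; check Q = 3.4840e-04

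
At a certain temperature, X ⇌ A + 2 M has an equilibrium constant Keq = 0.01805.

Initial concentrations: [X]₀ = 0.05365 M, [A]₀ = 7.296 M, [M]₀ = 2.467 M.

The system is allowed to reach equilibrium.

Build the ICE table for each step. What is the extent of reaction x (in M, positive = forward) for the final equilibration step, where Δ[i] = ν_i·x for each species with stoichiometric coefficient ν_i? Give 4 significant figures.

Q₀ = 827.7 vs Keq = 0.01805 ⇒ Q>K, reverse
Step 1:
                    X           A           M
  Initial     0.05365       7.296       2.467
  Change        1.203      -1.203      -2.406
  Equil         1.257       6.093     0.06101
  solve Keq expr → x = -1.203; check Q = 0.01805

x = -1.203 M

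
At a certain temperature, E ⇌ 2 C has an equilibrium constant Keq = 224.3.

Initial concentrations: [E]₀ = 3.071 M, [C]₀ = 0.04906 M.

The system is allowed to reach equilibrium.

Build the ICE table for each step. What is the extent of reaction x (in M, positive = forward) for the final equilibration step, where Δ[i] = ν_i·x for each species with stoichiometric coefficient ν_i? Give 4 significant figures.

x = 2.917 M

Q₀ = 7.8375e-04 vs Keq = 224.3 ⇒ Q<K, forward
Step 1:
                    E           C
  init          3.071     0.04906
  Δ            -2.917       5.833
  eq           0.1543       5.883
  solve Keq expr → x = 2.917; check Q = 224.3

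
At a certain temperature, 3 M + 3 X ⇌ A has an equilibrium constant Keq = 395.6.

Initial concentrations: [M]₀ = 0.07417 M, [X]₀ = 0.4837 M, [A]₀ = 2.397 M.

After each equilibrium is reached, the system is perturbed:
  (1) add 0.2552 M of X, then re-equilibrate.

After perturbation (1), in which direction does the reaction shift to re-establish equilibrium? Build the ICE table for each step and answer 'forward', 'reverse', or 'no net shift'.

Q₀ = 5.1910e+04 vs Keq = 395.6 ⇒ Q>K, reverse
Step 1:
                   M          X          A
  I          0.07417     0.4837      2.397
  C           0.1929     0.1929   -0.06429
  E            0.267     0.6766      2.333
  solve Keq expr → x = -0.06429; check Q = 395.6
Then add 0.2552 M of X.
Step 2:
                   M          X          A
  I            0.267     0.9318      2.333
  C         -0.05936   -0.05936    0.01979
  E           0.2077     0.8724      2.352
  solve Keq expr → x = 0.01979; check Q = 395.6

Direction: forward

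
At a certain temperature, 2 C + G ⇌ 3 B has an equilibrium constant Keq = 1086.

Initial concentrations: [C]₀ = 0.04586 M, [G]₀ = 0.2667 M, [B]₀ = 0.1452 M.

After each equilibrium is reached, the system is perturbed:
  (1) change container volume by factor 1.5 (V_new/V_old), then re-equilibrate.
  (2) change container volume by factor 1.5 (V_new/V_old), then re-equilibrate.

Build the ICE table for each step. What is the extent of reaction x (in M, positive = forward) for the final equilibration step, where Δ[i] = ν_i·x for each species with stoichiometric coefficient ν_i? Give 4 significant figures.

Q₀ = 5.458 vs Keq = 1086 ⇒ Q<K, forward
Step 1:
                   C          G          B
  init       0.04586     0.2667     0.1452
  Δ         -0.04017   -0.02008    0.06025
  eq         0.00569     0.2466     0.2055
  solve Keq expr → x = 0.02008; check Q = 1086
Then change container volume by factor 1.5 (V_new/V_old).
Step 2:
                   C          G          B
  init      0.003794     0.1644      0.137
  Δ                0          0          0
  eq        0.003794     0.1644      0.137
  solve Keq expr → x = 0; check Q = 1086
Then change container volume by factor 1.5 (V_new/V_old).
Step 3:
                   C          G          B
  init      0.002529     0.1096    0.09131
  Δ                0          0          0
  eq        0.002529     0.1096    0.09131
  solve Keq expr → x = 0; check Q = 1086

x = 0 M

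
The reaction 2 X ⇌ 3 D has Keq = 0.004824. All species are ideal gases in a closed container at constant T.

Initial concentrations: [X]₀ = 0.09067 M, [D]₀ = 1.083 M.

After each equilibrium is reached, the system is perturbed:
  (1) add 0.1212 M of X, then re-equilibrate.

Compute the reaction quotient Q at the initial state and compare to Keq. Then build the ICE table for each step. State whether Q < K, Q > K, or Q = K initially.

Q₀ = 154.5 vs Keq = 0.004824 ⇒ Q>K, reverse
Step 1:
                   X          D
  init       0.09067      1.083
  Δ           0.6313     -0.947
  eq           0.722      0.136
  solve Keq expr → x = -0.3157; check Q = 0.004824
Then add 0.1212 M of X.
Step 2:
                   X          D
  init        0.8432      0.136
  Δ        -0.009152    0.01373
  eq          0.8341     0.1497
  solve Keq expr → x = 0.004576; check Q = 0.004824

Q₀ = 154.5; Q > K (proceeds reverse)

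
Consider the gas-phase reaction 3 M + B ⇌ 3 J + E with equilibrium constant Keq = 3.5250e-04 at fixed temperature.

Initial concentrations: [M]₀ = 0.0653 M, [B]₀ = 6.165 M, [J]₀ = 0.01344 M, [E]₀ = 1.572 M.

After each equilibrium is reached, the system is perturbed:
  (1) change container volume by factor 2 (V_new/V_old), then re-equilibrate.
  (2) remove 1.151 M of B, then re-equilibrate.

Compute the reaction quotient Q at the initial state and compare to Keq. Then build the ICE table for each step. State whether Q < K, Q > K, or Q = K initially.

Q₀ = 0.002223 vs Keq = 3.5250e-04 ⇒ Q>K, reverse
Step 1:
                   M          B          J          E
  init        0.0653      6.165    0.01344      1.572
  Δ         0.005544   0.001848  -0.005544  -0.001848
  eq         0.07084      6.167   0.007896       1.57
  solve Keq expr → x = -0.001848; check Q = 3.5250e-04
Then change container volume by factor 2 (V_new/V_old).
Step 2:
                   M          B          J          E
  init       0.03542      3.083   0.003948     0.7851
  Δ                0          0          0          0
  eq         0.03542      3.083   0.003948     0.7851
  solve Keq expr → x = 0; check Q = 3.5250e-04
Then remove 1.151 M of B.
Step 3:
                   M          B          J          E
  init       0.03542      1.932   0.003948     0.7851
  Δ       5.1951e-04 1.7317e-04 -5.1951e-04 -1.7317e-04
  eq         0.03594      1.933   0.003428     0.7849
  solve Keq expr → x = -1.7317e-04; check Q = 3.5250e-04

Q₀ = 0.002223; Q > K (proceeds reverse)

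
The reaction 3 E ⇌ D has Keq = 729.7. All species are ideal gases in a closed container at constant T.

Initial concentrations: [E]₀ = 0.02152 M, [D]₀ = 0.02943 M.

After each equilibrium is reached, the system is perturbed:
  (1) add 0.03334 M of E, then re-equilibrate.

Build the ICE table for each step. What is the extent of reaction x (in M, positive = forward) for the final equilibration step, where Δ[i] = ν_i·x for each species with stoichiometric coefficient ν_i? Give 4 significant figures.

Q₀ = 2953 vs Keq = 729.7 ⇒ Q>K, reverse
Step 1:
                    E           D
  Initial     0.02152     0.02943
  Change      0.01125    -0.00375
  Equil       0.03277     0.02568
  solve Keq expr → x = -0.00375; check Q = 729.7
Then add 0.03334 M of E.
Step 2:
                    E           D
  Initial     0.06611     0.02568
  Change     -0.02959    0.009863
  Equil       0.03652     0.03554
  solve Keq expr → x = 0.009863; check Q = 729.7

x = 0.009863 M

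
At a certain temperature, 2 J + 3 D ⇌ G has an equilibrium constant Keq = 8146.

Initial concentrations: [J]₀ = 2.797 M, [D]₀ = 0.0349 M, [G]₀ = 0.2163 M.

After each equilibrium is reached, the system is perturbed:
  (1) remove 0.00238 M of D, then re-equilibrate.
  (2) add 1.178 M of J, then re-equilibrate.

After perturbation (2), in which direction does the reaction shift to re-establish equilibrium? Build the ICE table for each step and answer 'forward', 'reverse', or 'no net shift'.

Direction: forward

Q₀ = 650.4 vs Keq = 8146 ⇒ Q<K, forward
Step 1:
                   J          D          G
  Initial      2.797     0.0349     0.2163
  Change    -0.01312   -0.01967   0.006558
  Equil        2.784    0.01523     0.2229
  solve Keq expr → x = 0.006558; check Q = 8146
Then remove 0.00238 M of D.
Step 2:
                   J          D          G
  Initial      2.784    0.01285     0.2229
  Change    0.001571   0.002356 -7.8546e-04
  Equil        2.785     0.0152     0.2221
  solve Keq expr → x = -7.8546e-04; check Q = 8146
Then add 1.178 M of J.
Step 3:
                   J          D          G
  Initial      3.963     0.0152     0.2221
  Change   -0.002108  -0.003162   0.001054
  Equil        3.961    0.01204     0.2231
  solve Keq expr → x = 0.001054; check Q = 8146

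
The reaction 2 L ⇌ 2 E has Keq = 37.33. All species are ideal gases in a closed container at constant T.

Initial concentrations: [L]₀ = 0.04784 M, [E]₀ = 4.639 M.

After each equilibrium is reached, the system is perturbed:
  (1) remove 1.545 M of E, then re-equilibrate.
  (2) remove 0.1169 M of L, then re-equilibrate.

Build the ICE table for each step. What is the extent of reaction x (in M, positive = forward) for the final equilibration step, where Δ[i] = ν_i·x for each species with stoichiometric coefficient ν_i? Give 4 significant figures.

x = -0.05023 M

Q₀ = 9403 vs Keq = 37.33 ⇒ Q>K, reverse
Step 1:
                    L           E
  init        0.04784       4.639
  Δ            0.6114     -0.6114
  eq           0.6592       4.028
  solve Keq expr → x = -0.3057; check Q = 37.33
Then remove 1.545 M of E.
Step 2:
                    L           E
  init         0.6592       2.483
  Δ           -0.2173      0.2173
  eq           0.4419         2.7
  solve Keq expr → x = 0.1087; check Q = 37.33
Then remove 0.1169 M of L.
Step 3:
                    L           E
  init          0.325         2.7
  Δ            0.1005     -0.1005
  eq           0.4255       2.599
  solve Keq expr → x = -0.05023; check Q = 37.33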